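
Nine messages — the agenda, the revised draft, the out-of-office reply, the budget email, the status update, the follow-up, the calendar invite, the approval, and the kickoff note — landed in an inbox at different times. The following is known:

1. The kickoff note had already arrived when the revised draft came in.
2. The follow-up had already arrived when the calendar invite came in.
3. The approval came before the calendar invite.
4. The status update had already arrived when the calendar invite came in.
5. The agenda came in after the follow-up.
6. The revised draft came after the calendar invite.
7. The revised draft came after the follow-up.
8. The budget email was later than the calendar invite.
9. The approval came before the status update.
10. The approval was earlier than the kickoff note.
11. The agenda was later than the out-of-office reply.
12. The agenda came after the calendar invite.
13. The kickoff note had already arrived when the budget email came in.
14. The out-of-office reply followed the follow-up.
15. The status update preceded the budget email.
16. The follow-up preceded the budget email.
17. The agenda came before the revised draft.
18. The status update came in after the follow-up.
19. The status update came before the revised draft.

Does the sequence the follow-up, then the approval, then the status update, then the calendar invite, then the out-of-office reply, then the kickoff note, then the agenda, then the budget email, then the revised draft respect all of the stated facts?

Check each stated constraint against the proposed order — e.g. the follow-up is ahead of the budget email; the follow-up is ahead of the revised draft. Every pair is in the required order; nothing is violated.

yes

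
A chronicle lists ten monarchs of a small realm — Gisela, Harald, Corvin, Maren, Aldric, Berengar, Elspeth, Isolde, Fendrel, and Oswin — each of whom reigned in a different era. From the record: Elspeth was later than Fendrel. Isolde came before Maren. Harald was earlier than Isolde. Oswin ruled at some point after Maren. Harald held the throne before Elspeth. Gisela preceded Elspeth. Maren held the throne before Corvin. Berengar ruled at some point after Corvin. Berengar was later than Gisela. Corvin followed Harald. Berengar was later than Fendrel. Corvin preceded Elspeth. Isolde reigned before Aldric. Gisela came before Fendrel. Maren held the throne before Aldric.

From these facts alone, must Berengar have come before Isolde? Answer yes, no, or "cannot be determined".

Tracing the constraints gives Isolde → Maren → Corvin → Berengar, so Isolde must come before Berengar.
That means Berengar cannot be before Isolde.

no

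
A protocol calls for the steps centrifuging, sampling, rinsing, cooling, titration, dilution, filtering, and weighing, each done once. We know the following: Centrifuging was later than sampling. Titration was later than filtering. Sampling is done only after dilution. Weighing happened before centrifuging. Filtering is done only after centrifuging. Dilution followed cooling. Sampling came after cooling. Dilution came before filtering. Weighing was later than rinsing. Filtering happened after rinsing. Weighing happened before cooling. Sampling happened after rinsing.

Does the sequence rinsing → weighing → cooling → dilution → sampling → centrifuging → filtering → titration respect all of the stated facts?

Check each stated constraint against the proposed order — e.g. rinsing is ahead of sampling; rinsing is ahead of filtering. Every pair is in the required order; nothing is violated.

yes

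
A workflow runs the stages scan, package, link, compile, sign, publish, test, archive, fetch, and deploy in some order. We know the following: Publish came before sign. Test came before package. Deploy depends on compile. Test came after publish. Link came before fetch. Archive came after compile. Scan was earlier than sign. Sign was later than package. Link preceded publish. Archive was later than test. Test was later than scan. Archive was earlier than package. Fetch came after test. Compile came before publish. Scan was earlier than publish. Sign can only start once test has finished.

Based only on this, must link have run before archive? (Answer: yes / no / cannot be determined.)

yes

Chain the constraints: link → publish → test → archive. Each link is directly stated, so link comes before archive.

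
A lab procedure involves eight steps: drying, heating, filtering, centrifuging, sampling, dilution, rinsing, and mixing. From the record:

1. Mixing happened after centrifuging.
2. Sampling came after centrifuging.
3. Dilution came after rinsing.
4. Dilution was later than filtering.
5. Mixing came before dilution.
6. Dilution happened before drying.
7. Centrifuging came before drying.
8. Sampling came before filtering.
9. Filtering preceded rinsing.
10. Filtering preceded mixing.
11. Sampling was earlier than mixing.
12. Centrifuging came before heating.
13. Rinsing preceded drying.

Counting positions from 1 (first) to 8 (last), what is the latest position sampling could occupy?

Sampling must come before dilution, drying, filtering, mixing, and rinsing — 5 steps forced after it.
Everything else can be placed before sampling in some valid order, so sampling can sit as late as position 8 − 5 = 3.

3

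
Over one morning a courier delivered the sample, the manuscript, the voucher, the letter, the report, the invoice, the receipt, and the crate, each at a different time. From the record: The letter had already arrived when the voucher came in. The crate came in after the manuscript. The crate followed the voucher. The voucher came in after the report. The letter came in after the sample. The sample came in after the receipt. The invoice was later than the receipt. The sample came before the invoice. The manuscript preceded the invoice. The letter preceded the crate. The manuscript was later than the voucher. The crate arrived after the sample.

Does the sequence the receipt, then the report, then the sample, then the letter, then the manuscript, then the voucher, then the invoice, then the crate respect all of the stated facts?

The constraints require the voucher before the manuscript, but in the proposed sequence the manuscript appears ahead of the voucher. That one violation is enough.

no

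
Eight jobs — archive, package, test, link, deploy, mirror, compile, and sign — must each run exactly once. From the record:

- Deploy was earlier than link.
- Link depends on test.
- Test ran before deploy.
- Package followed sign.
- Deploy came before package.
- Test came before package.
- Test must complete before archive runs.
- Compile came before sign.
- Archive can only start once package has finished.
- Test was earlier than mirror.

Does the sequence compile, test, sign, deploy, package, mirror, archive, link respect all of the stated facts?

yes

Check each stated constraint against the proposed order — e.g. test is ahead of archive; test is ahead of link. Every pair is in the required order; nothing is violated.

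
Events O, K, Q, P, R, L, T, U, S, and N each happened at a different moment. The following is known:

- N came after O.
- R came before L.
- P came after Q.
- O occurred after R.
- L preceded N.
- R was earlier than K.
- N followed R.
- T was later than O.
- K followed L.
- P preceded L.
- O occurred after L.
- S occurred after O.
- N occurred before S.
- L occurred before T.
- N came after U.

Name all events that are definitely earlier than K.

L, P, Q, R

Directly stated before K: L and R.
P reaches K via P → L → K.
Q reaches K via Q → P → L → K.
No chain forces U (or any of the others) ahead of K.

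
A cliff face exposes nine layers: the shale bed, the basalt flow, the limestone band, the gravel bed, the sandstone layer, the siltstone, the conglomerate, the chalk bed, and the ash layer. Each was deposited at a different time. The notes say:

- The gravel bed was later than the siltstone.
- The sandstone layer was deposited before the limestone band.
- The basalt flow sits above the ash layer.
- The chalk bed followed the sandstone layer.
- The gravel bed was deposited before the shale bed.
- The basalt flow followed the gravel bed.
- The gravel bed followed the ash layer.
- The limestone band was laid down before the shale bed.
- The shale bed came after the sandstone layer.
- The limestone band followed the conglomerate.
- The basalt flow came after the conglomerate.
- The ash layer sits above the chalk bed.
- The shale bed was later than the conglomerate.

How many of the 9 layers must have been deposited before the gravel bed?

4

Directly stated before the gravel bed: the ash layer and the siltstone.
The chalk bed reaches the gravel bed via the chalk bed → the ash layer → the gravel bed.
The sandstone layer reaches the gravel bed via the sandstone layer → the chalk bed → the ash layer → the gravel bed.
No chain forces the conglomerate (or any of the others) ahead of the gravel bed.
That's the ash layer, the chalk bed, the sandstone layer, and the siltstone — 4 in all.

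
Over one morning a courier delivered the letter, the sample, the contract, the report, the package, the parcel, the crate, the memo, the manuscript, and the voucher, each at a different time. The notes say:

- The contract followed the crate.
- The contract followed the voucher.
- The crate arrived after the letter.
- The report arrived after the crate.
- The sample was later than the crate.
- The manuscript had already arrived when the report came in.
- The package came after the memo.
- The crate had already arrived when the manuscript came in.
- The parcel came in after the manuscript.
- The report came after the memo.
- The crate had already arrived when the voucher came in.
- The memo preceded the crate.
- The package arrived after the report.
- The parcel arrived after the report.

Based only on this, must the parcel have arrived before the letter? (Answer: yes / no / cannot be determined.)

no

Tracing the constraints gives the letter → the crate → the report → the parcel, so the letter must come before the parcel.
That means the parcel cannot be before the letter.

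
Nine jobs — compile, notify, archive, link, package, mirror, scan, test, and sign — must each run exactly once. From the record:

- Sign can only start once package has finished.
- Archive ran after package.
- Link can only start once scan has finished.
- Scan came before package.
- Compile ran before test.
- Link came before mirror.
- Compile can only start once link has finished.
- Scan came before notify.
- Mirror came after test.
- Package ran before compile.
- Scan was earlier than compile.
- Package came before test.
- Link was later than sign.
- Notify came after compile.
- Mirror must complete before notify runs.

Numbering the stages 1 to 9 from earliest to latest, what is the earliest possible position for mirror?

7

Compile, link, package, scan, sign, and test must all come before mirror — 6 forced predecessors.
Nothing else is forced ahead of mirror, so its earliest slot is position 6 + 1 = 7.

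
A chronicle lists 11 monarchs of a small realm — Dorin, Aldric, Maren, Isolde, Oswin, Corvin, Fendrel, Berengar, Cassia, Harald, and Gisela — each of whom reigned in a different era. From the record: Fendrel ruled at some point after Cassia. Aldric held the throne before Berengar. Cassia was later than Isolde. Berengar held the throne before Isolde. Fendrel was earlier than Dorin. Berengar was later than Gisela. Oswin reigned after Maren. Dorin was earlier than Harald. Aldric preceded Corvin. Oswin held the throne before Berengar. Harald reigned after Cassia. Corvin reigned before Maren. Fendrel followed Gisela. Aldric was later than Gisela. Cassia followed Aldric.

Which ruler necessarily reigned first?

Gisela

Gisela has a chain of constraints placing them before every other ruler, so Gisela must be first.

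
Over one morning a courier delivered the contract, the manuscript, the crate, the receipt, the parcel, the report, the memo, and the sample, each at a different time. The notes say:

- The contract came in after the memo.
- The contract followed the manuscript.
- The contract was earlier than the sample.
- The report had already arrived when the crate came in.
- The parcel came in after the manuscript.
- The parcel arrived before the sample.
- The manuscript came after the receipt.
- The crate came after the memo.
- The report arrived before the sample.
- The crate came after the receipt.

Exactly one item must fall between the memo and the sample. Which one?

Tracing the constraints gives the memo → the contract → the sample, so the contract sits after the memo and before the sample.
No other item is forced both after the memo and before the sample.

the contract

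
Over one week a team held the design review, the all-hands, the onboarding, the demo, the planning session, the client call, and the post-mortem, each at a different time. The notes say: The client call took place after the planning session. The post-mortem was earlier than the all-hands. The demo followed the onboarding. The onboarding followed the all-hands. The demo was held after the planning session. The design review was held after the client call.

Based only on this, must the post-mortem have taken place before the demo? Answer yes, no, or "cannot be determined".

Chain the constraints: the post-mortem → the all-hands → the onboarding → the demo. Each link is directly stated, so the post-mortem comes before the demo.

yes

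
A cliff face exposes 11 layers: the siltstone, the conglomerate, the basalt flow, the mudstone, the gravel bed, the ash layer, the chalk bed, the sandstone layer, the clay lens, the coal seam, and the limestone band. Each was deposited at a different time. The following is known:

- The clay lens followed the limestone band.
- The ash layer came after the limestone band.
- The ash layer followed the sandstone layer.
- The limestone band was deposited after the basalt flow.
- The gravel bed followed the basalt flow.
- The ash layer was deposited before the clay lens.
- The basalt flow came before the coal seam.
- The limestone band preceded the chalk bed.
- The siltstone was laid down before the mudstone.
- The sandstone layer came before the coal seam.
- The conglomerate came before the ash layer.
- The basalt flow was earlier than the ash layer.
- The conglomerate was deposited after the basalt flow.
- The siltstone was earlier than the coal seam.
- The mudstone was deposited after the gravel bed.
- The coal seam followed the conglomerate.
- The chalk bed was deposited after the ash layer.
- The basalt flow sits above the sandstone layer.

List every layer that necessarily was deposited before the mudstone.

the basalt flow, the gravel bed, the sandstone layer, the siltstone

Directly stated before the mudstone: the gravel bed and the siltstone.
The basalt flow reaches the mudstone via the basalt flow → the gravel bed → the mudstone.
The sandstone layer reaches the mudstone via the sandstone layer → the basalt flow → the gravel bed → the mudstone.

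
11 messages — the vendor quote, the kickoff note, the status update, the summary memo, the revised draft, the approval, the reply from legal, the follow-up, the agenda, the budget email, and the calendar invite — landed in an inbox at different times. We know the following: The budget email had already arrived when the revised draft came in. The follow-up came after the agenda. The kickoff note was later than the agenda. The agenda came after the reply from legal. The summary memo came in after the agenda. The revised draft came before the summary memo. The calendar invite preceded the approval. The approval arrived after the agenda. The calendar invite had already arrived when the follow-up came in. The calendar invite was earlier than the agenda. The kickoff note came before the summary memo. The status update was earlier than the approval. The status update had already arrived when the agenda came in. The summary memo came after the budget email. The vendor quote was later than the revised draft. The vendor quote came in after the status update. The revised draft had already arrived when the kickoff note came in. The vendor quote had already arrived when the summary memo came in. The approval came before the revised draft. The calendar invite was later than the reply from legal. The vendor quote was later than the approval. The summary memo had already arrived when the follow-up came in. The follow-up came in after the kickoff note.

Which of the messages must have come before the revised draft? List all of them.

Directly stated before the revised draft: the approval and the budget email.
The agenda reaches the revised draft via the agenda → the approval → the revised draft.
The calendar invite reaches the revised draft via the calendar invite → the approval → the revised draft.
The reply from legal reaches the revised draft via the reply from legal → the agenda → the approval → the revised draft.
Likewise the status update reaches the revised draft by chaining the stated constraints.
No chain forces the kickoff note (or any of the others) ahead of the revised draft.

the agenda, the approval, the budget email, the calendar invite, the reply from legal, the status update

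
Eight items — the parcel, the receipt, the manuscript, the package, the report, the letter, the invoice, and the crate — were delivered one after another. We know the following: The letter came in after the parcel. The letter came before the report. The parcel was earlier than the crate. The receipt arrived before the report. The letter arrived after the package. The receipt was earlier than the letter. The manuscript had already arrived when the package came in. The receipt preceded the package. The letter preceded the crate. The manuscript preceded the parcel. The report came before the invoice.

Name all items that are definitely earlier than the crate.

Directly stated before the crate: the letter and the parcel.
The manuscript reaches the crate via the manuscript → the parcel → the crate.
The package reaches the crate via the package → the letter → the crate.
The receipt reaches the crate via the receipt → the letter → the crate.
No chain forces the invoice (or any of the others) ahead of the crate.

the letter, the manuscript, the package, the parcel, the receipt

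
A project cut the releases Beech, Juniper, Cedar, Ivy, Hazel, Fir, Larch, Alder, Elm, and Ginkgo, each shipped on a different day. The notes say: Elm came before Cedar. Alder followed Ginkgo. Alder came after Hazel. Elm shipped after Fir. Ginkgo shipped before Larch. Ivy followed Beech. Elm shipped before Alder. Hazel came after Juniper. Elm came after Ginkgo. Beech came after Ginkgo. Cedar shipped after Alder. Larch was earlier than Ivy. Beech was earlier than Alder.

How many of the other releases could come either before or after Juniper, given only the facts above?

Forced after Juniper: Alder, Cedar, and Hazel.
That leaves Beech, Elm, Fir, Ginkgo, Ivy, and Larch with no forced order relative to Juniper — 6.

6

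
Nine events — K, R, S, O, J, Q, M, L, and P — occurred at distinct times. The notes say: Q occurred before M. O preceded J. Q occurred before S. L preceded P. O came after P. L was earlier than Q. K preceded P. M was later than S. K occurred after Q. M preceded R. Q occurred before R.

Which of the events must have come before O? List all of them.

K, L, P, Q

Directly stated before O: P.
K reaches O via K → P → O.
L reaches O via L → P → O.
Q reaches O via Q → K → P → O.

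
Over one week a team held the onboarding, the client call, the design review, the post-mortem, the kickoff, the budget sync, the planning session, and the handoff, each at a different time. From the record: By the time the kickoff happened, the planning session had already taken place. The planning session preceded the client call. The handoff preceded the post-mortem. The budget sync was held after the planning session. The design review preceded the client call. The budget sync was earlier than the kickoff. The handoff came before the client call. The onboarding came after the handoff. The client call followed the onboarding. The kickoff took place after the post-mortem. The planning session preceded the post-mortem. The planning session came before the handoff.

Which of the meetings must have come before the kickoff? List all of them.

Directly stated before the kickoff: the budget sync, the planning session, and the post-mortem.
The handoff reaches the kickoff via the handoff → the post-mortem → the kickoff.
No chain forces the onboarding (or any of the others) ahead of the kickoff.

the budget sync, the handoff, the planning session, the post-mortem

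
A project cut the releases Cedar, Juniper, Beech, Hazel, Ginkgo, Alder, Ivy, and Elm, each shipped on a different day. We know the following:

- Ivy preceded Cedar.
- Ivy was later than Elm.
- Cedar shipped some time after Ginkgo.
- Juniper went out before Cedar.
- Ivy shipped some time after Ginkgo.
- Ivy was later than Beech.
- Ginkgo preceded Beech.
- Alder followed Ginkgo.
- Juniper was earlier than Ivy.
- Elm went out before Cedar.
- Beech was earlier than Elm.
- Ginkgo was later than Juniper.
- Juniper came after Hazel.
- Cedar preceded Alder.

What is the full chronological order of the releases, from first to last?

The constraints fix every adjacent pair, so only one ordering works:
Hazel → Juniper → Ginkgo → Beech → Elm → Ivy → Cedar → Alder.

Hazel, Juniper, Ginkgo, Beech, Elm, Ivy, Cedar, Alder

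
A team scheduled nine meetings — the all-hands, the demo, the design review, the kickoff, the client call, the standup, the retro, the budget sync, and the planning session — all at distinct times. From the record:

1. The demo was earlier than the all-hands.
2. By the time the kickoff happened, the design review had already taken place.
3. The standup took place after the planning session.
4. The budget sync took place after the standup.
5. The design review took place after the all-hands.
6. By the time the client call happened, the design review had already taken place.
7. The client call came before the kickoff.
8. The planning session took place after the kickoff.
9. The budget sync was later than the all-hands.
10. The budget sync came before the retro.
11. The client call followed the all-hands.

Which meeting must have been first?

the demo

The demo has a chain of constraints placing it before every other meeting, so the demo must be first.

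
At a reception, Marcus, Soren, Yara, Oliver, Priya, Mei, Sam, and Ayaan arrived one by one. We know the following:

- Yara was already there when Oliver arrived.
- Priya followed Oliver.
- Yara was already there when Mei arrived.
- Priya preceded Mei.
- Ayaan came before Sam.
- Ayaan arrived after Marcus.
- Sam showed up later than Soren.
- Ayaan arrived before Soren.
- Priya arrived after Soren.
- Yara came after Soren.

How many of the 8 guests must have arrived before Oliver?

Directly stated before Oliver: Yara.
Ayaan reaches Oliver via Ayaan → Soren → Yara → Oliver.
Marcus reaches Oliver via Marcus → Ayaan → Soren → Yara → Oliver.
Soren reaches Oliver via Soren → Yara → Oliver.
No chain forces Sam (or any of the others) ahead of Oliver.
That's Ayaan, Marcus, Soren, and Yara — 4 in all.

4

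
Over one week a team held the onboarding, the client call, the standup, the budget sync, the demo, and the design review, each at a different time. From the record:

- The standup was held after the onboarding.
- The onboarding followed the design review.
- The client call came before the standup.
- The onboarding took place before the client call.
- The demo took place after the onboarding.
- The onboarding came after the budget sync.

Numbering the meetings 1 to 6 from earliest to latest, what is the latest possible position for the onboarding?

3

The onboarding must come before the client call, the demo, and the standup — 3 meetings forced after it.
Everything else can be placed before the onboarding in some valid order, so the onboarding can sit as late as position 6 − 3 = 3.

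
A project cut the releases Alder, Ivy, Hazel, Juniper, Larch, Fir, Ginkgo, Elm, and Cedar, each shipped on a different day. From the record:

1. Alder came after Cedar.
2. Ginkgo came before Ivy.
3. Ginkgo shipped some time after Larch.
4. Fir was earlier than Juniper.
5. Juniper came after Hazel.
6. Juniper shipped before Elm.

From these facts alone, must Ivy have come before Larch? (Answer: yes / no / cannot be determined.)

no

Tracing the constraints gives Larch → Ginkgo → Ivy, so Larch must come before Ivy.
That means Ivy cannot be before Larch.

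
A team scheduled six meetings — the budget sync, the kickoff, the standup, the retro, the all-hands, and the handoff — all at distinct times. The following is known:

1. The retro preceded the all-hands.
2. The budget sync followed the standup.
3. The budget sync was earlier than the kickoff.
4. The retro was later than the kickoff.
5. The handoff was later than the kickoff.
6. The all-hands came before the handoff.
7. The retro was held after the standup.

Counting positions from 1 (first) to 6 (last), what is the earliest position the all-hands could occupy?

5

The budget sync, the kickoff, the retro, and the standup must all come before the all-hands — 4 forced predecessors.
Nothing else is forced ahead of the all-hands, so its earliest slot is position 4 + 1 = 5.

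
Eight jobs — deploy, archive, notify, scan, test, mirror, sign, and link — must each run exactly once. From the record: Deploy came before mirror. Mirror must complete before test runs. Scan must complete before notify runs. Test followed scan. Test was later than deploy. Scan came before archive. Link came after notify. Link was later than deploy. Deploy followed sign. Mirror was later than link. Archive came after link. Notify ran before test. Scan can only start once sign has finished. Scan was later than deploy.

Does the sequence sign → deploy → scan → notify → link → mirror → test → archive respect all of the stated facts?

yes

Check each stated constraint against the proposed order — e.g. deploy is ahead of test; scan is ahead of archive. Every pair is in the required order; nothing is violated.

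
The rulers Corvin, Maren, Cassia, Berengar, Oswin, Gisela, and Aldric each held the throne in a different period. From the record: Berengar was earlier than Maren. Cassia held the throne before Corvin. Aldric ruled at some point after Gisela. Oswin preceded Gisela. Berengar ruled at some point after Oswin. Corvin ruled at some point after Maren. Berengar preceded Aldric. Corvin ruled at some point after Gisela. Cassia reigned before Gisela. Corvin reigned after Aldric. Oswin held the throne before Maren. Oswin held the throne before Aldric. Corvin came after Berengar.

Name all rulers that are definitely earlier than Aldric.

Berengar, Cassia, Gisela, Oswin

Directly stated before Aldric: Berengar, Gisela, and Oswin.
Cassia reaches Aldric via Cassia → Gisela → Aldric.
No chain forces Corvin (or any of the others) ahead of Aldric.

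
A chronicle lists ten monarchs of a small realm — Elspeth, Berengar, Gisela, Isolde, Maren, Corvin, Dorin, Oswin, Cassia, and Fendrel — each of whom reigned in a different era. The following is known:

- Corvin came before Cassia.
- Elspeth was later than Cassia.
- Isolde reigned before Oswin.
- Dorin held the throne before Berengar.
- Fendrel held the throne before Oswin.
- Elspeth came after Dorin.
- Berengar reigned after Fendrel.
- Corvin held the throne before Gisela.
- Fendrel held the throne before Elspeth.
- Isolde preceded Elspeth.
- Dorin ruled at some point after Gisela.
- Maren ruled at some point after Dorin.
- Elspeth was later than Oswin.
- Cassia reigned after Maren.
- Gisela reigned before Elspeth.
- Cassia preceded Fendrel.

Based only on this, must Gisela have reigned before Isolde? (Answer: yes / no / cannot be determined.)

cannot be determined

No chain of stated constraints runs from Gisela to Isolde, and none runs from Isolde to Gisela either.
So the relative order of Gisela and Isolde is not fixed by the given facts.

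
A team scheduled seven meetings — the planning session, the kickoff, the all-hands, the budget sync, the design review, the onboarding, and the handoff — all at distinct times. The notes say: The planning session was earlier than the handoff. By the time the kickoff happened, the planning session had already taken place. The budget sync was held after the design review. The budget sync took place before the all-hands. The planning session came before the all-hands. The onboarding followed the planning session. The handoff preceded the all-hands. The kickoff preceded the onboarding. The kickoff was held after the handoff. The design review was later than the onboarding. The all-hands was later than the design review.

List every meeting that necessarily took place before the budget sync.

the design review, the handoff, the kickoff, the onboarding, the planning session

Directly stated before the budget sync: the design review.
The handoff reaches the budget sync via the handoff → the kickoff → the onboarding → the design review → the budget sync.
The kickoff reaches the budget sync via the kickoff → the onboarding → the design review → the budget sync.
The onboarding reaches the budget sync via the onboarding → the design review → the budget sync.
Likewise the planning session reaches the budget sync by chaining the stated constraints.
No chain forces the all-hands ahead of the budget sync.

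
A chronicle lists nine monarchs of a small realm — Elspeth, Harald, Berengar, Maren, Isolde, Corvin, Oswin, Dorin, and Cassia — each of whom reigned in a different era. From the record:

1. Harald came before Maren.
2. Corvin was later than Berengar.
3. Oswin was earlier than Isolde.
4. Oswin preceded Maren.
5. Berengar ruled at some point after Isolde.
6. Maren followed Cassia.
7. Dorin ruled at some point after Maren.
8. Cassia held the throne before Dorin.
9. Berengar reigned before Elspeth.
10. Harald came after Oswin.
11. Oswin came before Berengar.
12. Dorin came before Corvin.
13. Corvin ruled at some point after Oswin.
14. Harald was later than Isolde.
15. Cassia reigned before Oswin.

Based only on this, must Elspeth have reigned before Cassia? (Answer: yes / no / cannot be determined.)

no

Tracing the constraints gives Cassia → Oswin → Berengar → Elspeth, so Cassia must come before Elspeth.
That means Elspeth cannot be before Cassia.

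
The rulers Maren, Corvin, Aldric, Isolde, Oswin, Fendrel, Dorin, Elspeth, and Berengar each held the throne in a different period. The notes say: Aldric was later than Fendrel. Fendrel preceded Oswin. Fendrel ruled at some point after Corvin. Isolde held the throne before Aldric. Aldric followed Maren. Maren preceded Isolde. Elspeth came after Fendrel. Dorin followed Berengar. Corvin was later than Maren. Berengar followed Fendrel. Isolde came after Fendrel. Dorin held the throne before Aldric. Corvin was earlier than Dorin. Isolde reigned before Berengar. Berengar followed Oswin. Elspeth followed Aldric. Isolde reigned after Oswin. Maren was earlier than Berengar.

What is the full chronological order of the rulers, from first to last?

Maren, Corvin, Fendrel, Oswin, Isolde, Berengar, Dorin, Aldric, Elspeth

The constraints fix every adjacent pair, so only one ordering works:
Maren → Corvin → Fendrel → Oswin → Isolde → Berengar → Dorin → Aldric → Elspeth.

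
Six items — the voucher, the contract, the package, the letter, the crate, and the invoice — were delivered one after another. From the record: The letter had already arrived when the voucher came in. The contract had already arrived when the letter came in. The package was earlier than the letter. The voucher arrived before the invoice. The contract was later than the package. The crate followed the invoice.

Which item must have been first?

The package has a chain of constraints placing it before every other item, so the package must be first.

the package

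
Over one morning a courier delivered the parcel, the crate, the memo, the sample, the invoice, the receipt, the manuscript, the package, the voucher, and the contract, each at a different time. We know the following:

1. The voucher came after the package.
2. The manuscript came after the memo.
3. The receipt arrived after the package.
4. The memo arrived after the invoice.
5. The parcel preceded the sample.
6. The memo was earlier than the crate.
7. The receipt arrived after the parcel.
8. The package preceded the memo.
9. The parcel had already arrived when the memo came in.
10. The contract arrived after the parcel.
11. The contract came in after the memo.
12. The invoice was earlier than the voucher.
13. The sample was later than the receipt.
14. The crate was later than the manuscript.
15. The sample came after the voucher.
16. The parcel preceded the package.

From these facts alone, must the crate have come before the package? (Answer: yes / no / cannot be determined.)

Tracing the constraints gives the package → the memo → the crate, so the package must come before the crate.
That means the crate cannot be before the package.

no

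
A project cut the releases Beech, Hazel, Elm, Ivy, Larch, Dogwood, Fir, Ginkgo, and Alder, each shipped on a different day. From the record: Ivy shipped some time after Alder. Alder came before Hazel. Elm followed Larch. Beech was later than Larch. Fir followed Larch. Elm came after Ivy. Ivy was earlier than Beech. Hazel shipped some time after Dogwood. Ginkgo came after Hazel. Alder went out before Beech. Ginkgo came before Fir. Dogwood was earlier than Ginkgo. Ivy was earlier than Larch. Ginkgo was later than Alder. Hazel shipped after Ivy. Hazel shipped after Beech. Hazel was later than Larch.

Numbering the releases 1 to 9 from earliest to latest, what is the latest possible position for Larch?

4

Larch must come before Beech, Elm, Fir, Ginkgo, and Hazel — 5 releases forced after it.
Everything else can be placed before Larch in some valid order, so Larch can sit as late as position 9 − 5 = 4.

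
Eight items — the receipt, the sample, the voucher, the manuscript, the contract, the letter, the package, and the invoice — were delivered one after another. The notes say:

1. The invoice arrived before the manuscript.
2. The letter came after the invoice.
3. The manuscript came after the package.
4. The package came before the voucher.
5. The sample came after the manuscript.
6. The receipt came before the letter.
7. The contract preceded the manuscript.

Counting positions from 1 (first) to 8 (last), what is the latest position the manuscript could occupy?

The manuscript must come before the sample — 1 item forced after it.
Everything else can be placed before the manuscript in some valid order, so the manuscript can sit as late as position 8 − 1 = 7.

7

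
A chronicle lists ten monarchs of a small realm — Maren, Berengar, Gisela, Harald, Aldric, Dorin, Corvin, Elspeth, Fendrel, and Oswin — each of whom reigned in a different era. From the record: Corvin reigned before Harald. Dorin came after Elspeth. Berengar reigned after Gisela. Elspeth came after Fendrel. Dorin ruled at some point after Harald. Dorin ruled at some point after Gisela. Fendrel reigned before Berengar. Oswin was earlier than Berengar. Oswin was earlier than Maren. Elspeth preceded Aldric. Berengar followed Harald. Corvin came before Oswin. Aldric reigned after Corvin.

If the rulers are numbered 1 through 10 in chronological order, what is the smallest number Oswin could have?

Corvin must come before Oswin — 1 forced predecessor.
Nothing else is forced ahead of Oswin, so their earliest slot is position 1 + 1 = 2.

2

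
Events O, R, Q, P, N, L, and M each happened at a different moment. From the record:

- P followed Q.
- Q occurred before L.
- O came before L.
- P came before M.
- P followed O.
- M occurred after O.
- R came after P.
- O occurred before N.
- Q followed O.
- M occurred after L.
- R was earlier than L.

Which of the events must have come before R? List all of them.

O, P, Q

Directly stated before R: P.
O reaches R via O → P → R.
Q reaches R via Q → P → R.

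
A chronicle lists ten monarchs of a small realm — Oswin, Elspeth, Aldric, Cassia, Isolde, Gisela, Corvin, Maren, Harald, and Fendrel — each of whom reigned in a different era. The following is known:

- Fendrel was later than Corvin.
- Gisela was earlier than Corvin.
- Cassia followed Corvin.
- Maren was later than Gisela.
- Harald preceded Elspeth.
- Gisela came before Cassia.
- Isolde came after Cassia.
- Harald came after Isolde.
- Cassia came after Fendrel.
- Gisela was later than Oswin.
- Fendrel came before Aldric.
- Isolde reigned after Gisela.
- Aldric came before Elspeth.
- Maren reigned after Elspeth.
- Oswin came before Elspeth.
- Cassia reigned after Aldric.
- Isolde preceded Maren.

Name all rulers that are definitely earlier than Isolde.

Directly stated before Isolde: Cassia and Gisela.
Aldric reaches Isolde via Aldric → Cassia → Isolde.
Corvin reaches Isolde via Corvin → Cassia → Isolde.
Fendrel reaches Isolde via Fendrel → Cassia → Isolde.
Likewise Oswin reaches Isolde by chaining the stated constraints.
No chain forces Maren (or any of the others) ahead of Isolde.

Aldric, Cassia, Corvin, Fendrel, Gisela, Oswin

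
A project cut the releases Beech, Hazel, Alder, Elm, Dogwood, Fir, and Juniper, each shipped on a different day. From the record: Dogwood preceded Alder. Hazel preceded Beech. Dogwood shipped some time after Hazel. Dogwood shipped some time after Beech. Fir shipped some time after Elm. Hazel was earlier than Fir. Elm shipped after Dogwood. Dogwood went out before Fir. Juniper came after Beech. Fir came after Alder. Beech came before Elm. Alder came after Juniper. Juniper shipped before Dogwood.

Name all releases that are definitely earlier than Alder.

Beech, Dogwood, Hazel, Juniper

Directly stated before Alder: Dogwood and Juniper.
Beech reaches Alder via Beech → Dogwood → Alder.
Hazel reaches Alder via Hazel → Dogwood → Alder.
No chain forces Fir (or any of the others) ahead of Alder.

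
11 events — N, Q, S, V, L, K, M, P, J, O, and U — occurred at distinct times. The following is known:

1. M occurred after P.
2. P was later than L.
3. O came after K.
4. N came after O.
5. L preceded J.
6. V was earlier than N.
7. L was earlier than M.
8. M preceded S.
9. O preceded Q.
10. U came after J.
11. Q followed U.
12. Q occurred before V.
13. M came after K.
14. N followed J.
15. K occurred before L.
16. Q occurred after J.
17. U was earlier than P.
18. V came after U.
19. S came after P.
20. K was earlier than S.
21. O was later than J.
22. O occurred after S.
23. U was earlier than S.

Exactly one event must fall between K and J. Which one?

L

Tracing the constraints gives K → L → J, so L sits after K and before J.
No other event is forced both after K and before J.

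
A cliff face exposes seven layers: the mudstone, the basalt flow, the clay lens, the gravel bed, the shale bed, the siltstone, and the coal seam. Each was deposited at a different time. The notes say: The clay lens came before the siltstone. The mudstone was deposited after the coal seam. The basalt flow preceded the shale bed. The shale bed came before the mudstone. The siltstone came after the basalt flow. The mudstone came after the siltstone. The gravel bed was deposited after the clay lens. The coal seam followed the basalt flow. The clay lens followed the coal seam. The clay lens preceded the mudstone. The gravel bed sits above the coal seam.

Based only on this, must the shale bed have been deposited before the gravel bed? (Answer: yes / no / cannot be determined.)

No chain of stated constraints runs from the shale bed to the gravel bed, and none runs from the gravel bed to the shale bed either.
So the relative order of the shale bed and the gravel bed is not fixed by the given facts.

cannot be determined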